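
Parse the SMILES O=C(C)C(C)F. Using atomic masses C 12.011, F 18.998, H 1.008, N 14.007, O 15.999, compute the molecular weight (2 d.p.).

90.10 g/mol

First, the molecular formula is C4H7FO (counting implicit H from valence).
  C: 4 × 12.011 = 48.044
  F: 1 × 18.998 = 18.998
  H: 7 × 1.008 = 7.056
  O: 1 × 15.999 = 15.999
Sum: 4×12.011 + 1×18.998 + 7×1.008 + 1×15.999 = 90.097 → 90.10 g/mol.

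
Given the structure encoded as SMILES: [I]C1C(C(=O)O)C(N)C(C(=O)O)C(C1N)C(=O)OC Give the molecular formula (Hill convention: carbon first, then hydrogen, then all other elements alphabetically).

Walk through each heavy atom and fill implicit hydrogens from standard valence (C 4, N 3, O 2, S 2, halogen 1):
  atom 1: I with explicit H count 0
  atom 2: C, bond orders sum to 3 (valence 4) → 1 H
  atom 3: C, bond orders sum to 3 (valence 4) → 1 H
  atom 4: C, bond orders sum to 4 (valence 4) → 0 H
  atom 5: O, bond orders sum to 2 (valence 2) → 0 H
  atom 6: O, bond orders sum to 1 (valence 2) → 1 H
  atom 7: C, bond orders sum to 3 (valence 4) → 1 H
  atom 8: N, bond orders sum to 1 (valence 3) → 2 H
  atom 9: C, bond orders sum to 3 (valence 4) → 1 H
  atom 10: C, bond orders sum to 4 (valence 4) → 0 H
  atom 11: O, bond orders sum to 2 (valence 2) → 0 H
  atom 12: O, bond orders sum to 1 (valence 2) → 1 H
  atom 13: C, bond orders sum to 3 (valence 4) → 1 H
  atom 14: C, bond orders sum to 3 (valence 4) → 1 H
  atom 15: N, bond orders sum to 1 (valence 3) → 2 H
  atom 16: C, bond orders sum to 4 (valence 4) → 0 H
  atom 17: O, bond orders sum to 2 (valence 2) → 0 H
  atom 18: O, bond orders sum to 2 (valence 2) → 0 H
  atom 19: C, bond orders sum to 1 (valence 4) → 3 H
Totals → C:10, H:15, I:1, N:2, O:6.

C10H15IN2O6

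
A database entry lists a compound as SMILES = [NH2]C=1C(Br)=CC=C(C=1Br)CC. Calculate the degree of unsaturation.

4

Degree of unsaturation = (number of rings) + (number of π bonds).
Ring closures in the SMILES: 1.
π bonds: 3 double bonds (each 1 DoU) → 3 DoU from unsaturation.
Total DoU = 1 + 3 = 4.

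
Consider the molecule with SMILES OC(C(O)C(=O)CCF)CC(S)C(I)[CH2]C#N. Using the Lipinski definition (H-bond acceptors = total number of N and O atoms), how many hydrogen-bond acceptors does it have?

N atoms: 1; O atoms: 3.
Lipinski HBA = 1 + 3 = 4.

4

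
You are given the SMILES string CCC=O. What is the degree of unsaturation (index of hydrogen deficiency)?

1

Molecular formula: C3H6O.
DoU = (2C + 2 + N − H − X) / 2, where X is the halogen count and O/S are ignored.
    = (2·3 + 2 + 0 − 6 − 0) / 2 = 2 / 2 = 1.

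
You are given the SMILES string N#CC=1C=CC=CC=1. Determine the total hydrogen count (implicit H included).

Walk through each heavy atom and fill implicit hydrogens from standard valence (C 4, N 3, O 2, S 2, halogen 1):
  atom 1: N, bond orders sum to 3 (valence 3) → 0 H
  atom 2: C, bond orders sum to 4 (valence 4) → 0 H
  atom 3: C, bond orders sum to 4 (valence 4) → 0 H
  atom 4: C, bond orders sum to 3 (valence 4) → 1 H
  atom 5: C, bond orders sum to 3 (valence 4) → 1 H
  atom 6: C, bond orders sum to 3 (valence 4) → 1 H
  atom 7: C, bond orders sum to 3 (valence 4) → 1 H
  atom 8: C, bond orders sum to 3 (valence 4) → 1 H
Total hydrogens: 5.

5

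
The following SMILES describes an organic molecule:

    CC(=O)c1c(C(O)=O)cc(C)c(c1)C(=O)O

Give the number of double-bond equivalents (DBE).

Molecular formula: C11H10O5.
DoU = (2C + 2 + N − H − X) / 2, where X is the halogen count and O/S are ignored.
    = (2·11 + 2 + 0 − 10 − 0) / 2 = 14 / 2 = 7.

7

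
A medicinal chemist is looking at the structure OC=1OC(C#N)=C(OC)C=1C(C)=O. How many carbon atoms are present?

8

Count every carbon token in the SMILES (each C, including those in ring-closure positions and inside branches).
Carbon count: 8.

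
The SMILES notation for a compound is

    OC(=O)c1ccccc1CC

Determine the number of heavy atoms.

Every atom symbol written in the SMILES (organic subset) is one heavy atom; implicit H are not written.
Heavy atoms by element → C:9, O:2.
Total: 11.

11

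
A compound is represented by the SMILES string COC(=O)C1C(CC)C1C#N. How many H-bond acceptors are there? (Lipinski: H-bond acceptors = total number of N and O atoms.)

N atoms: 1; O atoms: 2.
Lipinski HBA = 1 + 2 = 3.

3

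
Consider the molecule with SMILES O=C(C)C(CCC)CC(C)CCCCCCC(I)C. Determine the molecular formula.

Walk through each heavy atom and fill implicit hydrogens from standard valence (C 4, N 3, O 2, S 2, halogen 1):
  atom 1: O, bond orders sum to 2 (valence 2) → 0 H
  atom 2: C, bond orders sum to 4 (valence 4) → 0 H
  atom 3: C, bond orders sum to 1 (valence 4) → 3 H
  atom 4: C, bond orders sum to 3 (valence 4) → 1 H
  atom 5: C, bond orders sum to 2 (valence 4) → 2 H
  atom 6: C, bond orders sum to 2 (valence 4) → 2 H
  atom 7: C, bond orders sum to 1 (valence 4) → 3 H
  atom 8: C, bond orders sum to 2 (valence 4) → 2 H
  atom 9: C, bond orders sum to 3 (valence 4) → 1 H
  atom 10: C, bond orders sum to 1 (valence 4) → 3 H
  atom 11: C, bond orders sum to 2 (valence 4) → 2 H
  atom 12: C, bond orders sum to 2 (valence 4) → 2 H
  atom 13: C, bond orders sum to 2 (valence 4) → 2 H
  atom 14: C, bond orders sum to 2 (valence 4) → 2 H
  atom 15: C, bond orders sum to 2 (valence 4) → 2 H
  atom 16: C, bond orders sum to 2 (valence 4) → 2 H
  atom 17: C, bond orders sum to 3 (valence 4) → 1 H
  atom 18: I (halogen, monovalent) → 0 H
  atom 19: C, bond orders sum to 1 (valence 4) → 3 H
Totals → C:17, H:33, I:1, O:1.
In Hill order: C17H33IO.

C17H33IO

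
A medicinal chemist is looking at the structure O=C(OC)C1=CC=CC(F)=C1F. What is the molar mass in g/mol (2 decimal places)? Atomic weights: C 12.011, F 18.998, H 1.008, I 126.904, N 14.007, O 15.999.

172.13 g/mol

First, the molecular formula is C8H6F2O2 (counting implicit H from valence).
  C: 8 × 12.011 = 96.088
  F: 2 × 18.998 = 37.996
  H: 6 × 1.008 = 6.048
  O: 2 × 15.999 = 31.998
Sum: 8×12.011 + 2×18.998 + 6×1.008 + 2×15.999 = 172.130 → 172.13 g/mol.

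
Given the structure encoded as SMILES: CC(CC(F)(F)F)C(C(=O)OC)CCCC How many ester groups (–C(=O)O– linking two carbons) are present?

1

The ester motif appears at heavy-atom position 9 in the SMILES.
Ester count: 1.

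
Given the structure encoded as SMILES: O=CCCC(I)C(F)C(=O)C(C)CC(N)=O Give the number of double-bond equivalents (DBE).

Molecular formula: C10H15FINO3.
DoU = (2C + 2 + N − H − X) / 2, where X is the halogen count and O/S are ignored.
    = (2·10 + 2 + 1 − 15 − 2) / 2 = 6 / 2 = 3.

3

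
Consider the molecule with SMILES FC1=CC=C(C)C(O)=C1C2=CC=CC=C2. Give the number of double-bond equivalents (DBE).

8

Molecular formula: C13H11FO.
DoU = (2C + 2 + N − H − X) / 2, where X is the halogen count and O/S are ignored.
    = (2·13 + 2 + 0 − 11 − 1) / 2 = 16 / 2 = 8.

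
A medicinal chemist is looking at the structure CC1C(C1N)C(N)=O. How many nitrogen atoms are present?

Scan the SMILES for N atoms (remember two-letter symbols like Cl and Br are single atoms).
Nitrogen count: 2.

2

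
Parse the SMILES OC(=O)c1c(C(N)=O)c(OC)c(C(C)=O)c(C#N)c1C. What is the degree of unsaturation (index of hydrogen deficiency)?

9

Molecular formula: C13H12N2O5.
DoU = (2C + 2 + N − H − X) / 2, where X is the halogen count and O/S are ignored.
    = (2·13 + 2 + 2 − 12 − 0) / 2 = 18 / 2 = 9.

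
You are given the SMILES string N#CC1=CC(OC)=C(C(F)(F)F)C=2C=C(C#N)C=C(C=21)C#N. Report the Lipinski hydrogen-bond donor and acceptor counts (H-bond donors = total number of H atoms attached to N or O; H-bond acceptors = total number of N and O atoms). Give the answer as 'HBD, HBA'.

Donors: find every N or O and count the H atoms it carries.
  atom 1 (N): bond orders sum to 3 → 0 H
  atom 6 (O): bond orders sum to 2 → 0 H
  atom 17 (N): bond orders sum to 3 → 0 H
  atom 22 (N): bond orders sum to 3 → 0 H
Lipinski HBD = 0.
Acceptors: N atoms = 3, O atoms = 1 → HBA = 4.

0, 4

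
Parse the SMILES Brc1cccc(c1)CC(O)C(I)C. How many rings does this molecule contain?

1

In SMILES, each pair of matching ring-closure digits denotes one ring-closing bond; the number of such bonds equals the number of independent rings.
Ring-closure bonds here: 1.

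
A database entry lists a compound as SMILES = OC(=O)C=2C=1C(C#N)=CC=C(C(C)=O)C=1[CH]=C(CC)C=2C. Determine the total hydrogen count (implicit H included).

15

Walk through each heavy atom and fill implicit hydrogens from standard valence (C 4, N 3, O 2, S 2, halogen 1):
  atom 1: O, bond orders sum to 1 (valence 2) → 1 H
  atom 2: C, bond orders sum to 4 (valence 4) → 0 H
  atom 3: O, bond orders sum to 2 (valence 2) → 0 H
  atom 4: C, bond orders sum to 4 (valence 4) → 0 H
  atom 5: C, bond orders sum to 4 (valence 4) → 0 H
  atom 6: C, bond orders sum to 4 (valence 4) → 0 H
  atom 7: C, bond orders sum to 4 (valence 4) → 0 H
  atom 8: N, bond orders sum to 3 (valence 3) → 0 H
  atom 9: C, bond orders sum to 3 (valence 4) → 1 H
  atom 10: C, bond orders sum to 3 (valence 4) → 1 H
  atom 11: C, bond orders sum to 4 (valence 4) → 0 H
  atom 12: C, bond orders sum to 4 (valence 4) → 0 H
  atom 13: C, bond orders sum to 1 (valence 4) → 3 H
  atom 14: O, bond orders sum to 2 (valence 2) → 0 H
  atom 15: C, bond orders sum to 4 (valence 4) → 0 H
  atom 16: C with explicit H count 1
  atom 17: C, bond orders sum to 4 (valence 4) → 0 H
  atom 18: C, bond orders sum to 2 (valence 4) → 2 H
  atom 19: C, bond orders sum to 1 (valence 4) → 3 H
  atom 20: C, bond orders sum to 4 (valence 4) → 0 H
  atom 21: C, bond orders sum to 1 (valence 4) → 3 H
Total hydrogens: 15.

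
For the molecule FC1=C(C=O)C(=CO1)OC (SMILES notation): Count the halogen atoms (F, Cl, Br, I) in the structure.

1

Halogen atoms appear at heavy-atom position 1 (1×F).
Other groups present: 1 aldehyde, 1 ether.
Halogen count: 1.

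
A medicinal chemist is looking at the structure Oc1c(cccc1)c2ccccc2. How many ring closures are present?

In SMILES, each pair of matching ring-closure digits denotes one ring-closing bond; the number of such bonds equals the number of independent rings.
Ring-closure bonds here: 2.

2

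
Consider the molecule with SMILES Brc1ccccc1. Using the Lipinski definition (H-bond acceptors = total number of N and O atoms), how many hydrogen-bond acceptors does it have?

N atoms: 0; O atoms: 0.
Lipinski HBA = 0 + 0 = 0.

0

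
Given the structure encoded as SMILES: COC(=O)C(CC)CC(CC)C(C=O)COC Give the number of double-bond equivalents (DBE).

Degree of unsaturation = (number of rings) + (number of π bonds).
Ring closures in the SMILES: 0.
π bonds: 2 double bonds (each 1 DoU) → 2 DoU from unsaturation.
Total DoU = 0 + 2 = 2.

2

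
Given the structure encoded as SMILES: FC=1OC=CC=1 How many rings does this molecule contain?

In SMILES, each pair of matching ring-closure digits denotes one ring-closing bond; the number of such bonds equals the number of independent rings.
Ring-closure bonds here: 1.

1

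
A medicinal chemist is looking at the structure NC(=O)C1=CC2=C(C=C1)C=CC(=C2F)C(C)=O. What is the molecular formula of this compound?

C13H10FNO2

Walk through each heavy atom and fill implicit hydrogens from standard valence (C 4, N 3, O 2, S 2, halogen 1):
  atom 1: N, bond orders sum to 1 (valence 3) → 2 H
  atom 2: C, bond orders sum to 4 (valence 4) → 0 H
  atom 3: O, bond orders sum to 2 (valence 2) → 0 H
  atom 4: C, bond orders sum to 4 (valence 4) → 0 H
  atom 5: C, bond orders sum to 3 (valence 4) → 1 H
  atom 6: C, bond orders sum to 4 (valence 4) → 0 H
  atom 7: C, bond orders sum to 4 (valence 4) → 0 H
  atom 8: C, bond orders sum to 3 (valence 4) → 1 H
  atom 9: C, bond orders sum to 3 (valence 4) → 1 H
  atom 10: C, bond orders sum to 3 (valence 4) → 1 H
  atom 11: C, bond orders sum to 3 (valence 4) → 1 H
  atom 12: C, bond orders sum to 4 (valence 4) → 0 H
  atom 13: C, bond orders sum to 4 (valence 4) → 0 H
  atom 14: F (halogen, monovalent) → 0 H
  atom 15: C, bond orders sum to 4 (valence 4) → 0 H
  atom 16: C, bond orders sum to 1 (valence 4) → 3 H
  atom 17: O, bond orders sum to 2 (valence 2) → 0 H
Totals → C:13, H:10, F:1, N:1, O:2.
In Hill order: C13H10FNO2.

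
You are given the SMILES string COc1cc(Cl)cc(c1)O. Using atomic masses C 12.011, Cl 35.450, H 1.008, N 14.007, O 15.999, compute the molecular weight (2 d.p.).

First, the molecular formula is C7H7ClO2 (counting implicit H from valence).
  C: 7 × 12.011 = 84.077
  Cl: 1 × 35.450 = 35.450
  H: 7 × 1.008 = 7.056
  O: 2 × 15.999 = 31.998
Sum: 7×12.011 + 1×35.450 + 7×1.008 + 2×15.999 = 158.581 → 158.58 g/mol.

158.58 g/mol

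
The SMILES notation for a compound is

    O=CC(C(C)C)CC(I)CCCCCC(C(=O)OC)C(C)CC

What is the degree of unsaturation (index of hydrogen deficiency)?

Degree of unsaturation = (number of rings) + (number of π bonds).
Ring closures in the SMILES: 0.
π bonds: 2 double bonds (each 1 DoU) → 2 DoU from unsaturation.
Total DoU = 0 + 2 = 2.

2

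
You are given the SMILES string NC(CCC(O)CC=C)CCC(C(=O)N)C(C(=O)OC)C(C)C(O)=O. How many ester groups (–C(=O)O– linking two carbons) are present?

The ester motif appears at heavy-atom position 17 in the SMILES.
Other groups present: 1 alkene, 1 amide, 1 carboxylic acid, 1 hydroxyl, 1 primary amine.
Ester count: 1.

1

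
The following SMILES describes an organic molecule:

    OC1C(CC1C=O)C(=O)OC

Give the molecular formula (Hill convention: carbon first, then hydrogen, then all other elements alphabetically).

C7H10O4

Walk through each heavy atom and fill implicit hydrogens from standard valence (C 4, N 3, O 2, S 2, halogen 1):
  atom 1: O, bond orders sum to 1 (valence 2) → 1 H
  atom 2: C, bond orders sum to 3 (valence 4) → 1 H
  atom 3: C, bond orders sum to 3 (valence 4) → 1 H
  atom 4: C, bond orders sum to 2 (valence 4) → 2 H
  atom 5: C, bond orders sum to 3 (valence 4) → 1 H
  atom 6: C, bond orders sum to 3 (valence 4) → 1 H
  atom 7: O, bond orders sum to 2 (valence 2) → 0 H
  atom 8: C, bond orders sum to 4 (valence 4) → 0 H
  atom 9: O, bond orders sum to 2 (valence 2) → 0 H
  atom 10: O, bond orders sum to 2 (valence 2) → 0 H
  atom 11: C, bond orders sum to 1 (valence 4) → 3 H
Totals → C:7, H:10, O:4.
In Hill order: C7H10O4.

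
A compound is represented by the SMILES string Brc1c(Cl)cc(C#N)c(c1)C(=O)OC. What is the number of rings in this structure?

1

In SMILES, each pair of matching ring-closure digits denotes one ring-closing bond; the number of such bonds equals the number of independent rings.
Ring-closure bonds here: 1.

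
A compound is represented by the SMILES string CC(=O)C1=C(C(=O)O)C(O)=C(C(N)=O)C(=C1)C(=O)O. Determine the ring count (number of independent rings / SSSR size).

In SMILES, each pair of matching ring-closure digits denotes one ring-closing bond; the number of such bonds equals the number of independent rings.
Ring-closure bonds here: 1.

1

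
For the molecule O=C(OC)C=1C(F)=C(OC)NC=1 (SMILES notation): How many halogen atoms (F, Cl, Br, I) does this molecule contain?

Halogen atoms appear at heavy-atom position 7 (1×F).
Other groups present: 1 ester, 1 ether.
Halogen count: 1.

1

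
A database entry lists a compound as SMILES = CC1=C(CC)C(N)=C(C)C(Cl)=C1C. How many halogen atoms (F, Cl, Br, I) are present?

Halogen atoms appear at heavy-atom position 11 (1×Cl).
Other groups present: 1 primary amine.
Halogen count: 1.

1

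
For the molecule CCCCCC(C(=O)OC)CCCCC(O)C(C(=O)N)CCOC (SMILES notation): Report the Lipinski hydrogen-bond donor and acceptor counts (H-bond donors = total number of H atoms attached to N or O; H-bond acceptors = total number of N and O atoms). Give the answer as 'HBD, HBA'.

Donors: find every N or O and count the H atoms it carries.
  atom 8 (O): bond orders sum to 2 → 0 H
  atom 9 (O): bond orders sum to 2 → 0 H
  atom 16 (O): bond orders sum to 1 → 1 H
  atom 19 (O): bond orders sum to 2 → 0 H
  atom 20 (N): bond orders sum to 1 → 2 H
  atom 23 (O): bond orders sum to 2 → 0 H
Lipinski HBD = 3.
Acceptors: N atoms = 1, O atoms = 5 → HBA = 6.

3, 6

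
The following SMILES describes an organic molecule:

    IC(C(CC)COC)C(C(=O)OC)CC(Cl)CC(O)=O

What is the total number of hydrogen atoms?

22

Walk through each heavy atom and fill implicit hydrogens from standard valence (C 4, N 3, O 2, S 2, halogen 1):
  atom 1: I (halogen, monovalent) → 0 H
  atom 2: C, bond orders sum to 3 (valence 4) → 1 H
  atom 3: C, bond orders sum to 3 (valence 4) → 1 H
  atom 4: C, bond orders sum to 2 (valence 4) → 2 H
  atom 5: C, bond orders sum to 1 (valence 4) → 3 H
  atom 6: C, bond orders sum to 2 (valence 4) → 2 H
  atom 7: O, bond orders sum to 2 (valence 2) → 0 H
  atom 8: C, bond orders sum to 1 (valence 4) → 3 H
  atom 9: C, bond orders sum to 3 (valence 4) → 1 H
  atom 10: C, bond orders sum to 4 (valence 4) → 0 H
  atom 11: O, bond orders sum to 2 (valence 2) → 0 H
  atom 12: O, bond orders sum to 2 (valence 2) → 0 H
  atom 13: C, bond orders sum to 1 (valence 4) → 3 H
  atom 14: C, bond orders sum to 2 (valence 4) → 2 H
  atom 15: C, bond orders sum to 3 (valence 4) → 1 H
  atom 16: Cl (halogen, monovalent) → 0 H
  atom 17: C, bond orders sum to 2 (valence 4) → 2 H
  atom 18: C, bond orders sum to 4 (valence 4) → 0 H
  atom 19: O, bond orders sum to 1 (valence 2) → 1 H
  atom 20: O, bond orders sum to 2 (valence 2) → 0 H
Total hydrogens: 22.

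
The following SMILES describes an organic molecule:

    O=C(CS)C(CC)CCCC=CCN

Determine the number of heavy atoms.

14

Every atom symbol written in the SMILES (organic subset) is one heavy atom; implicit H are not written.
Heavy atoms by element → C:11, N:1, O:1, S:1.
Total: 14.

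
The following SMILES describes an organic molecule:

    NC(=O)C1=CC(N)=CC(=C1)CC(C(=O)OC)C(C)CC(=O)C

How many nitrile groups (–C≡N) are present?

Scan the SMILES for the nitrile motif — none present.
Groups that are present: 1 amide, 1 ester, 1 ketone, 1 primary amine.

0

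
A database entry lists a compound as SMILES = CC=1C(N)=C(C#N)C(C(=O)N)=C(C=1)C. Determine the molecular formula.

C10H11N3O

Walk through each heavy atom and fill implicit hydrogens from standard valence (C 4, N 3, O 2, S 2, halogen 1):
  atom 1: C, bond orders sum to 1 (valence 4) → 3 H
  atom 2: C, bond orders sum to 4 (valence 4) → 0 H
  atom 3: C, bond orders sum to 4 (valence 4) → 0 H
  atom 4: N, bond orders sum to 1 (valence 3) → 2 H
  atom 5: C, bond orders sum to 4 (valence 4) → 0 H
  atom 6: C, bond orders sum to 4 (valence 4) → 0 H
  atom 7: N, bond orders sum to 3 (valence 3) → 0 H
  atom 8: C, bond orders sum to 4 (valence 4) → 0 H
  atom 9: C, bond orders sum to 4 (valence 4) → 0 H
  atom 10: O, bond orders sum to 2 (valence 2) → 0 H
  atom 11: N, bond orders sum to 1 (valence 3) → 2 H
  atom 12: C, bond orders sum to 4 (valence 4) → 0 H
  atom 13: C, bond orders sum to 3 (valence 4) → 1 H
  atom 14: C, bond orders sum to 1 (valence 4) → 3 H
Totals → C:10, H:11, N:3, O:1.
In Hill order: C10H11N3O.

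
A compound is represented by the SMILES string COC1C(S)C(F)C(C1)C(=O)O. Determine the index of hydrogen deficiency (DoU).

Molecular formula: C7H11FO3S.
DoU = (2C + 2 + N − H − X) / 2, where X is the halogen count and O/S are ignored.
    = (2·7 + 2 + 0 − 11 − 1) / 2 = 4 / 2 = 2.

2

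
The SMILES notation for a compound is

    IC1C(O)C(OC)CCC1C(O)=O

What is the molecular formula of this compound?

Walk through each heavy atom and fill implicit hydrogens from standard valence (C 4, N 3, O 2, S 2, halogen 1):
  atom 1: I (halogen, monovalent) → 0 H
  atom 2: C, bond orders sum to 3 (valence 4) → 1 H
  atom 3: C, bond orders sum to 3 (valence 4) → 1 H
  atom 4: O, bond orders sum to 1 (valence 2) → 1 H
  atom 5: C, bond orders sum to 3 (valence 4) → 1 H
  atom 6: O, bond orders sum to 2 (valence 2) → 0 H
  atom 7: C, bond orders sum to 1 (valence 4) → 3 H
  atom 8: C, bond orders sum to 2 (valence 4) → 2 H
  atom 9: C, bond orders sum to 2 (valence 4) → 2 H
  atom 10: C, bond orders sum to 3 (valence 4) → 1 H
  atom 11: C, bond orders sum to 4 (valence 4) → 0 H
  atom 12: O, bond orders sum to 1 (valence 2) → 1 H
  atom 13: O, bond orders sum to 2 (valence 2) → 0 H
Totals → C:8, H:13, I:1, O:4.

C8H13IO4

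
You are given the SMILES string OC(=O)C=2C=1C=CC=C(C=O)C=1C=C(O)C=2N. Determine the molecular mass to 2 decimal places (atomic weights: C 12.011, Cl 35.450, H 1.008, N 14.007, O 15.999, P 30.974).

231.21 g/mol

First, the molecular formula is C12H9NO4 (counting implicit H from valence).
  C: 12 × 12.011 = 144.132
  H: 9 × 1.008 = 9.072
  N: 1 × 14.007 = 14.007
  O: 4 × 15.999 = 63.996
Sum: 12×12.011 + 9×1.008 + 1×14.007 + 4×15.999 = 231.207 → 231.21 g/mol.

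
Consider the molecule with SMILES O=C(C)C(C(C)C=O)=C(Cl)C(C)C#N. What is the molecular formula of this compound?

C10H12ClNO2

Walk through each heavy atom and fill implicit hydrogens from standard valence (C 4, N 3, O 2, S 2, halogen 1):
  atom 1: O, bond orders sum to 2 (valence 2) → 0 H
  atom 2: C, bond orders sum to 4 (valence 4) → 0 H
  atom 3: C, bond orders sum to 1 (valence 4) → 3 H
  atom 4: C, bond orders sum to 4 (valence 4) → 0 H
  atom 5: C, bond orders sum to 3 (valence 4) → 1 H
  atom 6: C, bond orders sum to 1 (valence 4) → 3 H
  atom 7: C, bond orders sum to 3 (valence 4) → 1 H
  atom 8: O, bond orders sum to 2 (valence 2) → 0 H
  atom 9: C, bond orders sum to 4 (valence 4) → 0 H
  atom 10: Cl (halogen, monovalent) → 0 H
  atom 11: C, bond orders sum to 3 (valence 4) → 1 H
  atom 12: C, bond orders sum to 1 (valence 4) → 3 H
  atom 13: C, bond orders sum to 4 (valence 4) → 0 H
  atom 14: N, bond orders sum to 3 (valence 3) → 0 H
Totals → C:10, H:12, Cl:1, N:1, O:2.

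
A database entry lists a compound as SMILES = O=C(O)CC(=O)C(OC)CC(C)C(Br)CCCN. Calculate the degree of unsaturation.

2

Degree of unsaturation = (number of rings) + (number of π bonds).
Ring closures in the SMILES: 0.
π bonds: 2 double bonds (each 1 DoU) → 2 DoU from unsaturation.
Total DoU = 0 + 2 = 2.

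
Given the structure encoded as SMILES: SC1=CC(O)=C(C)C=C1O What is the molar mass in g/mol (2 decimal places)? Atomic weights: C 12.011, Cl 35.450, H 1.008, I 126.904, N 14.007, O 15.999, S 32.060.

First, the molecular formula is C7H8O2S (counting implicit H from valence).
  C: 7 × 12.011 = 84.077
  H: 8 × 1.008 = 8.064
  O: 2 × 15.999 = 31.998
  S: 1 × 32.060 = 32.060
Sum: 7×12.011 + 8×1.008 + 2×15.999 + 1×32.060 = 156.199 → 156.20 g/mol.

156.20 g/mol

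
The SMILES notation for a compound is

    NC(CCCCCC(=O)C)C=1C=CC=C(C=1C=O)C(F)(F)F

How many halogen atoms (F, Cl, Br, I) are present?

3

Halogen atoms appear at heavy-atom positions 20, 21, 22 (3×F).
Other groups present: 1 aldehyde, 1 ketone, 1 primary amine.
Halogen count: 3.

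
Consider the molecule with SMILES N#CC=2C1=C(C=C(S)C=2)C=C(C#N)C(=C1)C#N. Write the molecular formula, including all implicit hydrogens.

Walk through each heavy atom and fill implicit hydrogens from standard valence (C 4, N 3, O 2, S 2, halogen 1):
  atom 1: N, bond orders sum to 3 (valence 3) → 0 H
  atom 2: C, bond orders sum to 4 (valence 4) → 0 H
  atom 3: C, bond orders sum to 4 (valence 4) → 0 H
  atom 4: C, bond orders sum to 4 (valence 4) → 0 H
  atom 5: C, bond orders sum to 4 (valence 4) → 0 H
  atom 6: C, bond orders sum to 3 (valence 4) → 1 H
  atom 7: C, bond orders sum to 4 (valence 4) → 0 H
  atom 8: S, bond orders sum to 1 (valence 2) → 1 H
  atom 9: C, bond orders sum to 3 (valence 4) → 1 H
  atom 10: C, bond orders sum to 3 (valence 4) → 1 H
  atom 11: C, bond orders sum to 4 (valence 4) → 0 H
  atom 12: C, bond orders sum to 4 (valence 4) → 0 H
  atom 13: N, bond orders sum to 3 (valence 3) → 0 H
  atom 14: C, bond orders sum to 4 (valence 4) → 0 H
  atom 15: C, bond orders sum to 3 (valence 4) → 1 H
  atom 16: C, bond orders sum to 4 (valence 4) → 0 H
  atom 17: N, bond orders sum to 3 (valence 3) → 0 H
Totals → C:13, H:5, N:3, S:1.
In Hill order: C13H5N3S.

C13H5N3S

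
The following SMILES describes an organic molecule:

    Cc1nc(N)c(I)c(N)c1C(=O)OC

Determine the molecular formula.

C8H10IN3O2

Walk through each heavy atom and fill implicit hydrogens from standard valence (C 4, N 3, O 2, S 2, halogen 1); for lowercase aromatic atoms, an aromatic c carries 1 H when it has two neighbours and 0 H with three, and aromatic n carries 0 H:
  atom 1: C, bond orders sum to 1 (valence 4) → 3 H
  atom 2: aromatic c, 3 neighbours → 0 H
  atom 3: aromatic n, 2 neighbours → 0 H
  atom 4: aromatic c, 3 neighbours → 0 H
  atom 5: N, bond orders sum to 1 (valence 3) → 2 H
  atom 6: aromatic c, 3 neighbours → 0 H
  atom 7: I (halogen, monovalent) → 0 H
  atom 8: aromatic c, 3 neighbours → 0 H
  atom 9: N, bond orders sum to 1 (valence 3) → 2 H
  atom 10: aromatic c, 3 neighbours → 0 H
  atom 11: C, bond orders sum to 4 (valence 4) → 0 H
  atom 12: O, bond orders sum to 2 (valence 2) → 0 H
  atom 13: O, bond orders sum to 2 (valence 2) → 0 H
  atom 14: C, bond orders sum to 1 (valence 4) → 3 H
Totals → C:8, H:10, I:1, N:3, O:2.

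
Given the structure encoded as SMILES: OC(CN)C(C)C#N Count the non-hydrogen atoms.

Every atom symbol written in the SMILES (organic subset) is one heavy atom; implicit H are not written.
Heavy atoms by element → C:5, N:2, O:1.
Total: 8.

8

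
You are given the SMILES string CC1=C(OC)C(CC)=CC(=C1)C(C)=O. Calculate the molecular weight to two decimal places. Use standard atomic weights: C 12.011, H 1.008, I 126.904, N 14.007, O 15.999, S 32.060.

First, the molecular formula is C12H16O2 (counting implicit H from valence).
  C: 12 × 12.011 = 144.132
  H: 16 × 1.008 = 16.128
  O: 2 × 15.999 = 31.998
Sum: 12×12.011 + 16×1.008 + 2×15.999 = 192.258 → 192.26 g/mol.

192.26 g/mol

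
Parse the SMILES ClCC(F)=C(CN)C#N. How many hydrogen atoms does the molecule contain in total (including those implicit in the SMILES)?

6

Walk through each heavy atom and fill implicit hydrogens from standard valence (C 4, N 3, O 2, S 2, halogen 1):
  atom 1: Cl (halogen, monovalent) → 0 H
  atom 2: C, bond orders sum to 2 (valence 4) → 2 H
  atom 3: C, bond orders sum to 4 (valence 4) → 0 H
  atom 4: F (halogen, monovalent) → 0 H
  atom 5: C, bond orders sum to 4 (valence 4) → 0 H
  atom 6: C, bond orders sum to 2 (valence 4) → 2 H
  atom 7: N, bond orders sum to 1 (valence 3) → 2 H
  atom 8: C, bond orders sum to 4 (valence 4) → 0 H
  atom 9: N, bond orders sum to 3 (valence 3) → 0 H
Total hydrogens: 6.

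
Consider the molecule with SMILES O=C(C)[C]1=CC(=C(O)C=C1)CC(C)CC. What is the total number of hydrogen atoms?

Walk through each heavy atom and fill implicit hydrogens from standard valence (C 4, N 3, O 2, S 2, halogen 1):
  atom 1: O, bond orders sum to 2 (valence 2) → 0 H
  atom 2: C, bond orders sum to 4 (valence 4) → 0 H
  atom 3: C, bond orders sum to 1 (valence 4) → 3 H
  atom 4: C with explicit H count 0
  atom 5: C, bond orders sum to 3 (valence 4) → 1 H
  atom 6: C, bond orders sum to 4 (valence 4) → 0 H
  atom 7: C, bond orders sum to 4 (valence 4) → 0 H
  atom 8: O, bond orders sum to 1 (valence 2) → 1 H
  atom 9: C, bond orders sum to 3 (valence 4) → 1 H
  atom 10: C, bond orders sum to 3 (valence 4) → 1 H
  atom 11: C, bond orders sum to 2 (valence 4) → 2 H
  atom 12: C, bond orders sum to 3 (valence 4) → 1 H
  atom 13: C, bond orders sum to 1 (valence 4) → 3 H
  atom 14: C, bond orders sum to 2 (valence 4) → 2 H
  atom 15: C, bond orders sum to 1 (valence 4) → 3 H
Total hydrogens: 18.

18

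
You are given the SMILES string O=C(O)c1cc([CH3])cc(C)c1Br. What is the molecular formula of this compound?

Walk through each heavy atom and fill implicit hydrogens from standard valence (C 4, N 3, O 2, S 2, halogen 1); for lowercase aromatic atoms, an aromatic c carries 1 H when it has two neighbours and 0 H with three, and aromatic n carries 0 H:
  atom 1: O, bond orders sum to 2 (valence 2) → 0 H
  atom 2: C, bond orders sum to 4 (valence 4) → 0 H
  atom 3: O, bond orders sum to 1 (valence 2) → 1 H
  atom 4: aromatic c, 3 neighbours → 0 H
  atom 5: aromatic c, 2 neighbours → 1 H
  atom 6: aromatic c, 3 neighbours → 0 H
  atom 7: C with explicit H count 3
  atom 8: aromatic c, 2 neighbours → 1 H
  atom 9: aromatic c, 3 neighbours → 0 H
  atom 10: C, bond orders sum to 1 (valence 4) → 3 H
  atom 11: aromatic c, 3 neighbours → 0 H
  atom 12: Br (halogen, monovalent) → 0 H
Totals → C:9, H:9, Br:1, O:2.
In Hill order: C9H9BrO2.

C9H9BrO2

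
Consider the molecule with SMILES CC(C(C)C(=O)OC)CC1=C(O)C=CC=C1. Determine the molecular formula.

Walk through each heavy atom and fill implicit hydrogens from standard valence (C 4, N 3, O 2, S 2, halogen 1):
  atom 1: C, bond orders sum to 1 (valence 4) → 3 H
  atom 2: C, bond orders sum to 3 (valence 4) → 1 H
  atom 3: C, bond orders sum to 3 (valence 4) → 1 H
  atom 4: C, bond orders sum to 1 (valence 4) → 3 H
  atom 5: C, bond orders sum to 4 (valence 4) → 0 H
  atom 6: O, bond orders sum to 2 (valence 2) → 0 H
  atom 7: O, bond orders sum to 2 (valence 2) → 0 H
  atom 8: C, bond orders sum to 1 (valence 4) → 3 H
  atom 9: C, bond orders sum to 2 (valence 4) → 2 H
  atom 10: C, bond orders sum to 4 (valence 4) → 0 H
  atom 11: C, bond orders sum to 4 (valence 4) → 0 H
  atom 12: O, bond orders sum to 1 (valence 2) → 1 H
  atom 13: C, bond orders sum to 3 (valence 4) → 1 H
  atom 14: C, bond orders sum to 3 (valence 4) → 1 H
  atom 15: C, bond orders sum to 3 (valence 4) → 1 H
  atom 16: C, bond orders sum to 3 (valence 4) → 1 H
Totals → C:13, H:18, O:3.
In Hill order: C13H18O3.

C13H18O3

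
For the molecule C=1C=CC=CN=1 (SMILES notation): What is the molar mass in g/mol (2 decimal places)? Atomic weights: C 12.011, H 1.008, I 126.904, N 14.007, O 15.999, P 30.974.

First, the molecular formula is C5H5N (counting implicit H from valence).
  C: 5 × 12.011 = 60.055
  H: 5 × 1.008 = 5.040
  N: 1 × 14.007 = 14.007
Sum: 5×12.011 + 5×1.008 + 1×14.007 = 79.102 → 79.10 g/mol.

79.10 g/mol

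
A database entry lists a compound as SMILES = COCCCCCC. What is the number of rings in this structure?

In SMILES, each pair of matching ring-closure digits denotes one ring-closing bond; the number of such bonds equals the number of independent rings.
Ring-closure bonds here: 0.

0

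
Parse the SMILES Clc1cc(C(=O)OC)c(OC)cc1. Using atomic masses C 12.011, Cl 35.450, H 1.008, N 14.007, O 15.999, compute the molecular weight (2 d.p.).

First, the molecular formula is C9H9ClO3 (counting implicit H from valence).
  C: 9 × 12.011 = 108.099
  Cl: 1 × 35.450 = 35.450
  H: 9 × 1.008 = 9.072
  O: 3 × 15.999 = 47.997
Sum: 9×12.011 + 1×35.450 + 9×1.008 + 3×15.999 = 200.618 → 200.62 g/mol.

200.62 g/mol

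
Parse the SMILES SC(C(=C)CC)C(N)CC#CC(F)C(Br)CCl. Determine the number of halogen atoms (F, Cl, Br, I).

Halogen atoms appear at heavy-atom positions 13, 15, 17 (1×Br, 1×Cl, 1×F).
Other groups present: 1 alkene, 1 alkyne, 1 primary amine, 1 thiol.
Halogen count: 3.

3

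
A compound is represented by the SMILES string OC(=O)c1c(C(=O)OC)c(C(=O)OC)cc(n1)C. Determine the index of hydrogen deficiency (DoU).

7

Molecular formula: C11H11NO6.
DoU = (2C + 2 + N − H − X) / 2, where X is the halogen count and O/S are ignored.
    = (2·11 + 2 + 1 − 11 − 0) / 2 = 14 / 2 = 7.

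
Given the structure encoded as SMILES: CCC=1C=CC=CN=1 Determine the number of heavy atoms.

8

Every atom symbol written in the SMILES (organic subset) is one heavy atom; implicit H are not written.
Heavy atoms by element → C:7, N:1.
Total: 8.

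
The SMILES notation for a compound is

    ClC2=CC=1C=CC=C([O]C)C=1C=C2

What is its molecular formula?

C11H9ClO

Walk through each heavy atom and fill implicit hydrogens from standard valence (C 4, N 3, O 2, S 2, halogen 1):
  atom 1: Cl (halogen, monovalent) → 0 H
  atom 2: C, bond orders sum to 4 (valence 4) → 0 H
  atom 3: C, bond orders sum to 3 (valence 4) → 1 H
  atom 4: C, bond orders sum to 4 (valence 4) → 0 H
  atom 5: C, bond orders sum to 3 (valence 4) → 1 H
  atom 6: C, bond orders sum to 3 (valence 4) → 1 H
  atom 7: C, bond orders sum to 3 (valence 4) → 1 H
  atom 8: C, bond orders sum to 4 (valence 4) → 0 H
  atom 9: O with explicit H count 0
  atom 10: C, bond orders sum to 1 (valence 4) → 3 H
  atom 11: C, bond orders sum to 4 (valence 4) → 0 H
  atom 12: C, bond orders sum to 3 (valence 4) → 1 H
  atom 13: C, bond orders sum to 3 (valence 4) → 1 H
Totals → C:11, H:9, Cl:1, O:1.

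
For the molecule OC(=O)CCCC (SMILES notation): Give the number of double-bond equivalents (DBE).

Molecular formula: C5H10O2.
DoU = (2C + 2 + N − H − X) / 2, where X is the halogen count and O/S are ignored.
    = (2·5 + 2 + 0 − 10 − 0) / 2 = 2 / 2 = 1.

1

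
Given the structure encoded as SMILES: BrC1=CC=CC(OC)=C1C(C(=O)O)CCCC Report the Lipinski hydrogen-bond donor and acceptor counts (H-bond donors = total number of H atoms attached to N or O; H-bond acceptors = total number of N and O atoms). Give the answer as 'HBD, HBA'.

1, 3

Donors: find every N or O and count the H atoms it carries.
  atom 7 (O): bond orders sum to 2 → 0 H
  atom 12 (O): bond orders sum to 2 → 0 H
  atom 13 (O): bond orders sum to 1 → 1 H
Lipinski HBD = 1.
Acceptors: N atoms = 0, O atoms = 3 → HBA = 3.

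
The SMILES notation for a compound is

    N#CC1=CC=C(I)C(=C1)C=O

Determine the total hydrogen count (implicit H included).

Walk through each heavy atom and fill implicit hydrogens from standard valence (C 4, N 3, O 2, S 2, halogen 1):
  atom 1: N, bond orders sum to 3 (valence 3) → 0 H
  atom 2: C, bond orders sum to 4 (valence 4) → 0 H
  atom 3: C, bond orders sum to 4 (valence 4) → 0 H
  atom 4: C, bond orders sum to 3 (valence 4) → 1 H
  atom 5: C, bond orders sum to 3 (valence 4) → 1 H
  atom 6: C, bond orders sum to 4 (valence 4) → 0 H
  atom 7: I (halogen, monovalent) → 0 H
  atom 8: C, bond orders sum to 4 (valence 4) → 0 H
  atom 9: C, bond orders sum to 3 (valence 4) → 1 H
  atom 10: C, bond orders sum to 3 (valence 4) → 1 H
  atom 11: O, bond orders sum to 2 (valence 2) → 0 H
Total hydrogens: 4.

4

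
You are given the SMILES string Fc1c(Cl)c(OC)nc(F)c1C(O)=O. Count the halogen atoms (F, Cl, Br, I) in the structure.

Halogen atoms appear at heavy-atom positions 1, 4, 10 (1×Cl, 2×F).
Other groups present: 1 carboxylic acid, 1 ether.
Halogen count: 3.

3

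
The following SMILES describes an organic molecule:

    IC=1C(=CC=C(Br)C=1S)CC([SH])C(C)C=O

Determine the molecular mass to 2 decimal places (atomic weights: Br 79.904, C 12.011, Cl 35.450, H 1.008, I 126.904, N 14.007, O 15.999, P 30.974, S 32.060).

First, the molecular formula is C11H12BrIOS2 (counting implicit H from valence).
  Br: 1 × 79.904 = 79.904
  C: 11 × 12.011 = 132.121
  H: 12 × 1.008 = 12.096
  I: 1 × 126.904 = 126.904
  O: 1 × 15.999 = 15.999
  S: 2 × 32.060 = 64.120
Sum: 1×79.904 + 11×12.011 + 12×1.008 + 1×126.904 + 1×15.999 + 2×32.060 = 431.144 → 431.14 g/mol.

431.14 g/mol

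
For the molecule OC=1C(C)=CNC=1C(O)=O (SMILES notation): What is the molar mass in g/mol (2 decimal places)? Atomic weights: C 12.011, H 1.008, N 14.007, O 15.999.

First, the molecular formula is C6H7NO3 (counting implicit H from valence).
  C: 6 × 12.011 = 72.066
  H: 7 × 1.008 = 7.056
  N: 1 × 14.007 = 14.007
  O: 3 × 15.999 = 47.997
Sum: 6×12.011 + 7×1.008 + 1×14.007 + 3×15.999 = 141.126 → 141.13 g/mol.

141.13 g/mol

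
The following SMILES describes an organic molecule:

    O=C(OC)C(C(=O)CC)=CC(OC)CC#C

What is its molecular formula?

Walk through each heavy atom and fill implicit hydrogens from standard valence (C 4, N 3, O 2, S 2, halogen 1):
  atom 1: O, bond orders sum to 2 (valence 2) → 0 H
  atom 2: C, bond orders sum to 4 (valence 4) → 0 H
  atom 3: O, bond orders sum to 2 (valence 2) → 0 H
  atom 4: C, bond orders sum to 1 (valence 4) → 3 H
  atom 5: C, bond orders sum to 4 (valence 4) → 0 H
  atom 6: C, bond orders sum to 4 (valence 4) → 0 H
  atom 7: O, bond orders sum to 2 (valence 2) → 0 H
  atom 8: C, bond orders sum to 2 (valence 4) → 2 H
  atom 9: C, bond orders sum to 1 (valence 4) → 3 H
  atom 10: C, bond orders sum to 3 (valence 4) → 1 H
  atom 11: C, bond orders sum to 3 (valence 4) → 1 H
  atom 12: O, bond orders sum to 2 (valence 2) → 0 H
  atom 13: C, bond orders sum to 1 (valence 4) → 3 H
  atom 14: C, bond orders sum to 2 (valence 4) → 2 H
  atom 15: C, bond orders sum to 4 (valence 4) → 0 H
  atom 16: C, bond orders sum to 3 (valence 4) → 1 H
Totals → C:12, H:16, O:4.

C12H16O4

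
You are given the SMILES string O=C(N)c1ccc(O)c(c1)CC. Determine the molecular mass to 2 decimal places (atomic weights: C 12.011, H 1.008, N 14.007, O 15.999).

First, the molecular formula is C9H11NO2 (counting implicit H from valence).
  C: 9 × 12.011 = 108.099
  H: 11 × 1.008 = 11.088
  N: 1 × 14.007 = 14.007
  O: 2 × 15.999 = 31.998
Sum: 9×12.011 + 11×1.008 + 1×14.007 + 2×15.999 = 165.192 → 165.19 g/mol.

165.19 g/mol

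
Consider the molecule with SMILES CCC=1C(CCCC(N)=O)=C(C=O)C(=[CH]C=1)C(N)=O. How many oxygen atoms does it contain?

Scan the SMILES for O atoms (remember two-letter symbols like Cl and Br are single atoms).
Oxygen count: 3.

3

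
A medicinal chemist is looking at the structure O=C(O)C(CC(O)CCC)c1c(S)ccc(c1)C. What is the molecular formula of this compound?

C14H20O3S

Walk through each heavy atom and fill implicit hydrogens from standard valence (C 4, N 3, O 2, S 2, halogen 1); for lowercase aromatic atoms, an aromatic c carries 1 H when it has two neighbours and 0 H with three, and aromatic n carries 0 H:
  atom 1: O, bond orders sum to 2 (valence 2) → 0 H
  atom 2: C, bond orders sum to 4 (valence 4) → 0 H
  atom 3: O, bond orders sum to 1 (valence 2) → 1 H
  atom 4: C, bond orders sum to 3 (valence 4) → 1 H
  atom 5: C, bond orders sum to 2 (valence 4) → 2 H
  atom 6: C, bond orders sum to 3 (valence 4) → 1 H
  atom 7: O, bond orders sum to 1 (valence 2) → 1 H
  atom 8: C, bond orders sum to 2 (valence 4) → 2 H
  atom 9: C, bond orders sum to 2 (valence 4) → 2 H
  atom 10: C, bond orders sum to 1 (valence 4) → 3 H
  atom 11: aromatic c, 3 neighbours → 0 H
  atom 12: aromatic c, 3 neighbours → 0 H
  atom 13: S, bond orders sum to 1 (valence 2) → 1 H
  atom 14: aromatic c, 2 neighbours → 1 H
  atom 15: aromatic c, 2 neighbours → 1 H
  atom 16: aromatic c, 3 neighbours → 0 H
  atom 17: aromatic c, 2 neighbours → 1 H
  atom 18: C, bond orders sum to 1 (valence 4) → 3 H
Totals → C:14, H:20, O:3, S:1.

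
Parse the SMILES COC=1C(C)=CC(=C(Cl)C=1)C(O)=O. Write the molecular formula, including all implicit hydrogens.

C9H9ClO3

Walk through each heavy atom and fill implicit hydrogens from standard valence (C 4, N 3, O 2, S 2, halogen 1):
  atom 1: C, bond orders sum to 1 (valence 4) → 3 H
  atom 2: O, bond orders sum to 2 (valence 2) → 0 H
  atom 3: C, bond orders sum to 4 (valence 4) → 0 H
  atom 4: C, bond orders sum to 4 (valence 4) → 0 H
  atom 5: C, bond orders sum to 1 (valence 4) → 3 H
  atom 6: C, bond orders sum to 3 (valence 4) → 1 H
  atom 7: C, bond orders sum to 4 (valence 4) → 0 H
  atom 8: C, bond orders sum to 4 (valence 4) → 0 H
  atom 9: Cl (halogen, monovalent) → 0 H
  atom 10: C, bond orders sum to 3 (valence 4) → 1 H
  atom 11: C, bond orders sum to 4 (valence 4) → 0 H
  atom 12: O, bond orders sum to 1 (valence 2) → 1 H
  atom 13: O, bond orders sum to 2 (valence 2) → 0 H
Totals → C:9, H:9, Cl:1, O:3.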